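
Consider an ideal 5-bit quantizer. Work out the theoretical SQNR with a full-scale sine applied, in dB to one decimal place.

SNR ≈ 6.02·N + 1.76 dB = 6.02·5 + 1.76 = 31.86 dB.

31.9 dB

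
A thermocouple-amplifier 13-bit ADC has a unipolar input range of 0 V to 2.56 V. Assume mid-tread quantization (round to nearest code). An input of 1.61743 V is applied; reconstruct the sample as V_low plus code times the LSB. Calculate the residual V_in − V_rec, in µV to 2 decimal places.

-70.00 µV

One LSB is 2.56 V / 8192 = 312.50 µV.
(V_in − V_low)/LSB = (1.61743 − 0)/0.0003125 = 5175.7760 → code 5176 (round).
Code 5176 maps back to 0 + 5176×0.0003125 V = 1.6175 V.
Difference: -7e-05 V → -70.00 µV.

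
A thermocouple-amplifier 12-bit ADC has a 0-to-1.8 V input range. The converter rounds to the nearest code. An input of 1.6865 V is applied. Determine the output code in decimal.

code 3838

With 4096 levels over 1.8 V, one step is 439.45 µV.
(V_in − V_low)/LSB = (1.6865 − 0) / 0.000439453 = 3837.724.
Round → code 3838.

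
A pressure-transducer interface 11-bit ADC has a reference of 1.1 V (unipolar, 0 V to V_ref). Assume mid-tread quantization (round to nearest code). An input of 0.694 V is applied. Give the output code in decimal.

Full-scale span = 1.1 V; LSB = 1.1/2^11 = 0.537 mV.
(V_in − V_low)/LSB = (0.694 − 0) / 0.000537109 = 1292.102.
Round → code 1292.

code 1292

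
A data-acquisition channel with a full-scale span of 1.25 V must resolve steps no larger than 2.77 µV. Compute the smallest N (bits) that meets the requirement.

Number of steps required ≥ 1.25 V / 2.77 µV = 451263.54.
Need 2^N ≥ 451263.54; 2^18 = 262144, 2^19 = 524288.
Minimum N = 19.

19 bits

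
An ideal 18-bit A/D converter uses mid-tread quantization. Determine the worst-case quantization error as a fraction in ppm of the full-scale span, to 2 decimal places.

1.91 ppm

Rounding → worst-case error = ½ LSB = V_FS/2^19, so 1e+06/524288 = 1.90735 ppm of full scale.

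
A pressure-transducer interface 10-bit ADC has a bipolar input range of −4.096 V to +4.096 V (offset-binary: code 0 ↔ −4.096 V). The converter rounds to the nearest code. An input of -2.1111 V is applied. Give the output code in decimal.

With 1024 levels over 8.192 V, one step is 8.000 mV.
(-2.1111 − (−4.096)) / 0.008 = 248.113 LSBs.
So the output code is 248.

code 248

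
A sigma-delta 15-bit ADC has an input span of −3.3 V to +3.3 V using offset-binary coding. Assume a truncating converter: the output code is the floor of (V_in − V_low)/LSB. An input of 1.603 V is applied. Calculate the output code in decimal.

code 24342

LSB = 6.6 V / 32768 = 201.42 µV.
(1.603 − (−3.3)) / 0.000201416 = 24342.652 LSBs.
Floor → code 24342.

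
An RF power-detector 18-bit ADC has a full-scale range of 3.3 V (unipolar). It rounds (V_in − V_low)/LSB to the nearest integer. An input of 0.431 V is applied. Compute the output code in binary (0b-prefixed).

code 0b1000010110111110 (decimal 34238)

LSB = 3.3 V / 262144 = 12.59 µV.
(V_in − V_low)/LSB = (0.431 − 0) / 1.25885e-05 = 34237.595.
So the output code is 34238.
In binary (0b-prefixed): 0b1000010110111110.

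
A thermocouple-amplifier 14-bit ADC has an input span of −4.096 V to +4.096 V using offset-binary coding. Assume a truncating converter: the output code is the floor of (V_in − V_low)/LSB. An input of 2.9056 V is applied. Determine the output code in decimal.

code 14003

With 16384 levels over 8.192 V, one step is 0.500 mV.
(2.9056 − (−4.096)) / 0.0005 = 14003.200 LSBs.
⌊·⌋(14003.200) = 14003.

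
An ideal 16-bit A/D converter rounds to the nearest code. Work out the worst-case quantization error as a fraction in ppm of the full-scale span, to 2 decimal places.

Rounding → worst-case error = ½ LSB = V_FS/2^17, so 1e+06/131072 = 7.62939 ppm of full scale.

7.63 ppm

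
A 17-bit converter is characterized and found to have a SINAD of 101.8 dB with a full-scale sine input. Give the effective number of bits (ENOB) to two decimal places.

16.62 bits

ENOB = (SINAD − 1.76) / 6.02 = (101.8 − 1.76)/6.02 = 16.618.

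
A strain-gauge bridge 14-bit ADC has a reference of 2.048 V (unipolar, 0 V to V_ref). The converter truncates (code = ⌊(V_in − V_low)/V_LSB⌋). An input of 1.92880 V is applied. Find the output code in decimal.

code 15430

With 16384 levels over 2.048 V, one step is 125.00 µV.
(1.92880 − 0) / 0.000125 = 15430.400 LSBs.
⌊·⌋(15430.400) = 15430.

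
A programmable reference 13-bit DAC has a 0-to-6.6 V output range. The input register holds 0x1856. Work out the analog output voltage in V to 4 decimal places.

LSB = 6.6 V / 2^13 = 0.806 mV.
Code 0x1856 = 6230 decimal.
V_out = 0 + 6230 × 0.000805664 V = 5.01929 V.

5.0193 V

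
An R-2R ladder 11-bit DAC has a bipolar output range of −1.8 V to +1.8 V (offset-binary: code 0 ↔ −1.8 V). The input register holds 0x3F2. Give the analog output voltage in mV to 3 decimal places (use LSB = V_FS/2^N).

LSB = 3.6 V / 2^11 = 1.758 mV.
Code 0x3F2 = 1010 decimal.
V_out = (−1.8) + 1010 × 0.00175781 V = -0.0246094 V.
= -24.609 mV.

-24.609 mV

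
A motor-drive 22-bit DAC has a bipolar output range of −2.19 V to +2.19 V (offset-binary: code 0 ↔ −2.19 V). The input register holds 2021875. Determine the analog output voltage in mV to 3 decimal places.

-78.610 mV

LSB = 4.38 V / 2^22 = 1.04 µV.
V_out = (−2.19) + 2021875 × 1.04427e-06 V = -0.0786098 V.
= -78.610 mV.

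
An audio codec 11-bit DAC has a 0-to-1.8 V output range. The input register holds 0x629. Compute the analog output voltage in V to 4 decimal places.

1.3860 V

LSB = 1.8 V / 2^11 = 0.879 mV.
Code 0x629 = 1577 decimal.
V_out = 0 + 1577 × 0.000878906 V = 1.38604 V.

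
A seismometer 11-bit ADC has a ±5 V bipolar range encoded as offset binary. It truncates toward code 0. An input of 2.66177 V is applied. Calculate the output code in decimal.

With 2048 levels over 10 V, one step is 4.883 mV.
Input sits at 1569.130 steps above V_low.
So the output code is 1569.

code 1569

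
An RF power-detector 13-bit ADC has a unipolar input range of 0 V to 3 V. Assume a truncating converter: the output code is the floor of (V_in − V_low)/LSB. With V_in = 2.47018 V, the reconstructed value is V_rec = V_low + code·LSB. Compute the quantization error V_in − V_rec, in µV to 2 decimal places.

87.23 µV

LSB = 3/2^13 = 366.21 µV.
(V_in − V_low)/LSB = (2.47018 − 0)/0.000366211 = 6745.2382 → code 6745 (floor).
Code 6745 maps back to 0 + 6745×0.000366211 V = 2.4700928 V.
Difference: 8.72266e-05 V → 87.23 µV.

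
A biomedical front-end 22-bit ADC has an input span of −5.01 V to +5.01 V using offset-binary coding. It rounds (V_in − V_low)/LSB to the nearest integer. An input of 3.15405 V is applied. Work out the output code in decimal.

Full-scale span = 10.02 V; LSB = 10.02/2^22 = 2.39 µV.
Input sits at 3417415.925 steps above V_low.
Round → code 3417416.

code 3417416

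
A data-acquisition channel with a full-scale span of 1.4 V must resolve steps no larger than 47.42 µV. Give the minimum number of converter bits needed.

Number of steps required ≥ 1.4 V / 47.42 µV = 29523.41.
Need 2^N ≥ 29523.41; 2^14 = 16384, 2^15 = 32768.
Minimum N = 15.

15 bits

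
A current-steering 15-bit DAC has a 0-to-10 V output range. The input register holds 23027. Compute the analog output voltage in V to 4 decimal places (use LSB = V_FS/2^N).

7.0273 V

LSB = 10 V / 2^15 = 305.18 µV.
V_out = 0 + 23027 × 0.000305176 V = 7.02728 V.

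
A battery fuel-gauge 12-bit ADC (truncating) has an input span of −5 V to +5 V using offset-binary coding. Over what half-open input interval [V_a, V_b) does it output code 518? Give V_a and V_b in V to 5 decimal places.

[-3.73535 V, -3.73291 V)

LSB = 10/2^12 = 2.441 mV.
V_a = V_low + 518·LSB = -3.73535 V; V_b = V_low + 519·LSB = -3.73291 V.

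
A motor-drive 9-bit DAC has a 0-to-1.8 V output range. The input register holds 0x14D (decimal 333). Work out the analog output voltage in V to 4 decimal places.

LSB = 1.8 V / 2^9 = 3.516 mV.
Code 0x14D = 333 decimal.
V_out = 0 + 333 × 0.00351563 V = 1.1707 V.

1.1707 V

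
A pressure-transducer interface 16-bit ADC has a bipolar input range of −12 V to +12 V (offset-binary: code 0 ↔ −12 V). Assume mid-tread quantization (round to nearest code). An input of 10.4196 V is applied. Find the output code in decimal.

LSB = 24 V / 65536 = 366.21 µV.
(10.4196 − (−12)) / 0.000366211 = 61220.454 LSBs.
So the output code is 61220.

code 61220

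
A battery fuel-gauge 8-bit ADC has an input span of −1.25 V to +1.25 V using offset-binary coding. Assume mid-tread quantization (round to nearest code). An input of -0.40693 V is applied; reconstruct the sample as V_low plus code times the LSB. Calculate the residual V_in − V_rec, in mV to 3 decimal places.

3.226 mV

One LSB is 2.5 V / 256 = 9.766 mV.
Scaled input = 86.3304 LSBs, so code = 86.
V_rec = (−1.25) + 86·0.00976562 = -0.41015625 V.
V_in − V_rec = 0.00322625 V = 3.226 mV.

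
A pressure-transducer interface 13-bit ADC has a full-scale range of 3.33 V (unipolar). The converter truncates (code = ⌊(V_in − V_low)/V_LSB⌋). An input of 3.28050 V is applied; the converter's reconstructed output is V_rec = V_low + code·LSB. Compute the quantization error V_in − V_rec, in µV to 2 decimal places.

92.29 µV

Step size: 3.33 V ÷ 2^13 = 406.49 µV.
(3.28050 − 0)/0.000406494 = 8070.2270; ⌊·⌋ gives code 8070.
Reconstructed: 3.2804077 V.
V_in − V_rec = 9.22852e-05 V = 92.29 µV.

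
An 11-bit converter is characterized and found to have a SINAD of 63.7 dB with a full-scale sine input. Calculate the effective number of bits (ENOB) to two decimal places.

ENOB = (SINAD − 1.76) / 6.02 = (63.7 − 1.76)/6.02 = 10.289.

10.29 bits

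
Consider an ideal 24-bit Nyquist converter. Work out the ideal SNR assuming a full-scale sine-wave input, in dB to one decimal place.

SNR ≈ 6.02·N + 1.76 dB = 6.02·24 + 1.76 = 146.24 dB.

146.2 dB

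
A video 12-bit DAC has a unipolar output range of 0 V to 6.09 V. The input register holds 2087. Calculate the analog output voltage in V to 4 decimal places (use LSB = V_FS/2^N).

LSB = 6.09 V / 2^12 = 1.487 mV.
V_out = 0 + 2087 × 0.00148682 V = 3.10299 V.

3.1030 V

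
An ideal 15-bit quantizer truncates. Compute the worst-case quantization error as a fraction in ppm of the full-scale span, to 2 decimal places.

30.52 ppm

Truncating → worst-case error = 1 LSB = V_FS/2^15, so 1e+06/32768 = 30.5176 ppm of full scale.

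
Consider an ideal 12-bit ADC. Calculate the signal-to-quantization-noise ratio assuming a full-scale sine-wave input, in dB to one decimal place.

74.0 dB

SNR ≈ 6.02·N + 1.76 dB = 6.02·12 + 1.76 = 74.00 dB.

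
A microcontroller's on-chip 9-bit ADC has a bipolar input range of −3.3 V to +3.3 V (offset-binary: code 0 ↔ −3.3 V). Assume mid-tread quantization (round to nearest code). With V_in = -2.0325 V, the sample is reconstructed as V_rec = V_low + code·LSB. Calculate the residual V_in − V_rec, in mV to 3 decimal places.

One LSB is 6.6 V / 512 = 12.891 mV.
(V_in − V_low)/LSB = (-2.0325 − (−3.3))/0.0128906 = 98.3273 → code 98 (round).
V_rec = (−3.3) + 98·0.0128906 = -2.0367187 V.
Error = -2.0325 − (−2.0367187) = 0.00421875 V = 4.219 mV.

4.219 mV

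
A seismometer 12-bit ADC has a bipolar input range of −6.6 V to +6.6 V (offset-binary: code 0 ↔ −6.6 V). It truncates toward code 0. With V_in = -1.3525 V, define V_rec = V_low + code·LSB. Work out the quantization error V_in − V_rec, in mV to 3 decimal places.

One LSB is 13.2 V / 4096 = 3.223 mV.
(-1.3525 − (−6.6))/0.00322266 = 1628.3152; ⌊·⌋ gives code 1628.
Code 1628 maps back to (−6.6) + 1628×0.00322266 V = -1.3535156 V.
V_in − V_rec = 0.00101563 V = 1.016 mV.

1.016 mV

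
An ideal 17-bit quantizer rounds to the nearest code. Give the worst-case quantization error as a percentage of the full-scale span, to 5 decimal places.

0.00038 %

Rounding → worst-case error = ½ LSB = V_FS/2^18, so 100/262144 = 0.00038147 % of full scale.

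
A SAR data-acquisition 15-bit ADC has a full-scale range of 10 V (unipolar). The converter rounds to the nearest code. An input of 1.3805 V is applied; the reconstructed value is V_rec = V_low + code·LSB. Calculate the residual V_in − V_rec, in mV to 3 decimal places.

-0.115 mV

LSB = 10/2^15 = 305.18 µV.
Scaled input = 4523.6224 LSBs, so code = 4524.
V_rec = 0 + 4524·0.000305176 = 1.3806152 V.
V_in − V_rec = -0.000115234 V = -0.115 mV.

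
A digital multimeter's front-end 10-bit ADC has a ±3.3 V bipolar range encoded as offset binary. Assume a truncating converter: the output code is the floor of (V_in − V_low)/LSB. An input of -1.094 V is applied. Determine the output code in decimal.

With 1024 levels over 6.6 V, one step is 6.445 mV.
(-1.094 − (−3.3)) / 0.00644531 = 342.264 LSBs.
So the output code is 342.

code 342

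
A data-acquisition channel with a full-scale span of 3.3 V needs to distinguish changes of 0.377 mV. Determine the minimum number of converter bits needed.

14 bits

Number of steps required ≥ 3.3 V / 0.377 mV = 8753.32.
Need 2^N ≥ 8753.32; 2^13 = 8192, 2^14 = 16384.
Minimum N = 14.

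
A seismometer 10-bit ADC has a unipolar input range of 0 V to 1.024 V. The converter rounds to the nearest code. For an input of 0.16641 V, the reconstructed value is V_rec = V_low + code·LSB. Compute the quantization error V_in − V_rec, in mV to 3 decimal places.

0.410 mV

One LSB is 1.024 V / 1024 = 1.000 mV.
(0.16641 − 0)/0.001 = 166.4100; round gives code 166.
V_rec = 0 + 166·0.001 = 0.166 V.
Error = 0.16641 − 0.166 = 0.00041 V = 0.410 mV.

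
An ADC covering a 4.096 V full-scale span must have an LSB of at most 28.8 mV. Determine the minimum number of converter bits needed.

8 bits

Number of steps required ≥ 4.096 V / 28.8 mV = 142.22.
Need 2^N ≥ 142.22; 2^7 = 128, 2^8 = 256.
Minimum N = 8.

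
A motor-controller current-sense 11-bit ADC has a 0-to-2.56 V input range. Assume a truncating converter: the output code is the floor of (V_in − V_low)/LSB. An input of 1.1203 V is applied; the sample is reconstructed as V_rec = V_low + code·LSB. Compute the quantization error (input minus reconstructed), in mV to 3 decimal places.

LSB = 2.56/2^11 = 1.250 mV.
(1.1203 − 0)/0.00125 = 896.2400; ⌊·⌋ gives code 896.
Reconstructed: 1.12 V.
Error = 1.1203 − 1.12 = 0.0003 V = 0.300 mV.

0.300 mV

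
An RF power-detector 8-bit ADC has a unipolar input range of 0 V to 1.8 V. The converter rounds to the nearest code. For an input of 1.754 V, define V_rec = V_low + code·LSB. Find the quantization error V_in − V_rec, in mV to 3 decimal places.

LSB = 1.8/2^8 = 7.031 mV.
(1.754 − 0)/0.00703125 = 249.4578; round gives code 249.
V_rec = 0 + 249·0.00703125 = 1.7507812 V.
Difference: 0.00321875 V → 3.219 mV.

3.219 mV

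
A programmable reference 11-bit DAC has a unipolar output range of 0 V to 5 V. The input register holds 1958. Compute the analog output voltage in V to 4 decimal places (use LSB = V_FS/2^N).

LSB = 5 V / 2^11 = 2.441 mV.
V_out = 0 + 1958 × 0.00244141 V = 4.78027 V.

4.7803 V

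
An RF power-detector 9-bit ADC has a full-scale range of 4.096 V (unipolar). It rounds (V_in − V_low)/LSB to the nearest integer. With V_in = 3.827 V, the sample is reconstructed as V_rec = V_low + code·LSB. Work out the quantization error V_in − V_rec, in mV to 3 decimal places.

LSB = 4.096/2^9 = 8.000 mV.
Scaled input = 478.3750 LSBs, so code = 478.
V_rec = 0 + 478·0.008 = 3.824 V.
Difference: 0.003 V → 3.000 mV.

3.000 mV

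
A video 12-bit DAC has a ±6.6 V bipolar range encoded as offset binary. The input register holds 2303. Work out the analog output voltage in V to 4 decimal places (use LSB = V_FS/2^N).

LSB = 13.2 V / 2^12 = 3.223 mV.
V_out = (−6.6) + 2303 × 0.00322266 V = 0.821777 V.

0.8218 V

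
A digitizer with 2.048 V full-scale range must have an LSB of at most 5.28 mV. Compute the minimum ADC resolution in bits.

9 bits

Number of steps required ≥ 2.048 V / 5.28 mV = 387.88.
Need 2^N ≥ 387.88; 2^8 = 256, 2^9 = 512.
Minimum N = 9.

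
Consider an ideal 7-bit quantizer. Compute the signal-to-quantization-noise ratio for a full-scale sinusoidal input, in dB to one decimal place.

43.9 dB

SNR ≈ 6.02·N + 1.76 dB = 6.02·7 + 1.76 = 43.90 dB.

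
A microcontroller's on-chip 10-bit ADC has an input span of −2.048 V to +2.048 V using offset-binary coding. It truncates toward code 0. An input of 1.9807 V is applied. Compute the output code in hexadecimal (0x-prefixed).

Full-scale span = 4.096 V; LSB = 4.096/2^10 = 4.000 mV.
Input sits at 1007.175 steps above V_low.
Floor → code 1007.
In hexadecimal (0x-prefixed): 0x3EF.

code 0x3EF (decimal 1007)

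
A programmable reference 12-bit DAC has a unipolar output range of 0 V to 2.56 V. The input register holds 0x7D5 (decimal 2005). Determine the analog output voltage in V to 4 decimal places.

LSB = 2.56 V / 2^12 = 0.625 mV.
Code 0x7D5 = 2005 decimal.
V_out = 0 + 2005 × 0.000625 V = 1.25313 V.

1.2531 V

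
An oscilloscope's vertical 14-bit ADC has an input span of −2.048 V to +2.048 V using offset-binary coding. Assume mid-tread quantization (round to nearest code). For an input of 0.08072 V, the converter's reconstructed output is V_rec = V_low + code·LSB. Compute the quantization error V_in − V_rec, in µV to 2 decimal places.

-30.00 µV

Step size: 4.096 V ÷ 2^14 = 250.00 µV.
(0.08072 − (−2.048))/0.00025 = 8514.8800; round gives code 8515.
Code 8515 maps back to (−2.048) + 8515×0.00025 V = 0.08075 V.
Error = 0.08072 − 0.08075 = -3e-05 V = -30.00 µV.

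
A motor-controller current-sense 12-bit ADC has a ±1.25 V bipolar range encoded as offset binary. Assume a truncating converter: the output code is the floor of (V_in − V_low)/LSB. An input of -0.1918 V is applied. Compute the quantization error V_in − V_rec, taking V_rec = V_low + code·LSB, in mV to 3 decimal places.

0.461 mV

Step size: 2.5 V ÷ 2^12 = 0.610 mV.
(V_in − V_low)/LSB = (-0.1918 − (−1.25))/0.000610352 = 1733.7549 → code 1733 (floor).
Reconstructed: -0.19226074 V.
Difference: 0.000460742 V → 0.461 mV.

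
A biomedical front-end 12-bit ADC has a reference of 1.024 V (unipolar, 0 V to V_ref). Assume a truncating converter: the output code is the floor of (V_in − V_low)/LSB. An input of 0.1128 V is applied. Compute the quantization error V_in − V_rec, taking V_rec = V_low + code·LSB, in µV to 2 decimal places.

50.00 µV

Step size: 1.024 V ÷ 2^12 = 250.00 µV.
(V_in − V_low)/LSB = (0.1128 − 0)/0.00025 = 451.2000 → code 451 (floor).
Code 451 maps back to 0 + 451×0.00025 V = 0.11275 V.
V_in − V_rec = 5e-05 V = 50.00 µV.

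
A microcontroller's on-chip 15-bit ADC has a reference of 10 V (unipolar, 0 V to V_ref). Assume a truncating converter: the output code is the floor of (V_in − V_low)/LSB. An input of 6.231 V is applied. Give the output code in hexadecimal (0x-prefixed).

code 0x4FC1 (decimal 20417)

Full-scale span = 10 V; LSB = 10/2^15 = 305.18 µV.
Input sits at 20417.741 steps above V_low.
Floor → code 20417.
In hexadecimal (0x-prefixed): 0x4FC1.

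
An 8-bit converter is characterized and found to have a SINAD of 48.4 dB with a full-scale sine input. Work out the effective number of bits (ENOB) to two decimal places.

7.75 bits

ENOB = (SINAD − 1.76) / 6.02 = (48.4 − 1.76)/6.02 = 7.748.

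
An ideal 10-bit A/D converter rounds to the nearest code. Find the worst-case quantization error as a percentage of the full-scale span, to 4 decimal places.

0.0488 %

Rounding → worst-case error = ½ LSB = V_FS/2^11, so 100/2048 = 0.0488281 % of full scale.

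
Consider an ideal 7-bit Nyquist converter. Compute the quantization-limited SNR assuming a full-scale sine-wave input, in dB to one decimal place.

43.9 dB

SNR ≈ 6.02·N + 1.76 dB = 6.02·7 + 1.76 = 43.90 dB.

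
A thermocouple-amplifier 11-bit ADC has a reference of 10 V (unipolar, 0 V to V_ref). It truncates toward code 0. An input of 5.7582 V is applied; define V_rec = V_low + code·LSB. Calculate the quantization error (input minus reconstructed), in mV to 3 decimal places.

1.364 mV

LSB = 10/2^11 = 4.883 mV.
(5.7582 − 0)/0.00488281 = 1179.2794; ⌊·⌋ gives code 1179.
Code 1179 maps back to 0 + 1179×0.00488281 V = 5.7568359 V.
V_in − V_rec = 0.00136406 V = 1.364 mV.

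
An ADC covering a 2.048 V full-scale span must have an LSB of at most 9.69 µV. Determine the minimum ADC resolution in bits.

Number of steps required ≥ 2.048 V / 9.69 µV = 211351.91.
Need 2^N ≥ 211351.91; 2^17 = 131072, 2^18 = 262144.
Minimum N = 18.

18 bits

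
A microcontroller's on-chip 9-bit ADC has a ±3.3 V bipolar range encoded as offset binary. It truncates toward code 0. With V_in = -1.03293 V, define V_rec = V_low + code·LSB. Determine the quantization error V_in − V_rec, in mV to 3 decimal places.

Step size: 6.6 V ÷ 2^9 = 12.891 mV.
Scaled input = 175.8697 LSBs, so code = 175.
Code 175 maps back to (−3.3) + 175×0.0128906 V = -1.0441406 V.
V_in − V_rec = 0.0112106 V = 11.211 mV.

11.211 mV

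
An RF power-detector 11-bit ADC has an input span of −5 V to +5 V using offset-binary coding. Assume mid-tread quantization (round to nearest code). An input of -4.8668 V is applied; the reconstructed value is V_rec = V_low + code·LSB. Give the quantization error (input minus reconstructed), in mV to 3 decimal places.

1.364 mV

One LSB is 10 V / 2048 = 4.883 mV.
Scaled input = 27.2794 LSBs, so code = 27.
Code 27 maps back to (−5) + 27×0.00488281 V = -4.8681641 V.
Error = -4.8668 − (−4.8681641) = 0.00136406 V = 1.364 mV.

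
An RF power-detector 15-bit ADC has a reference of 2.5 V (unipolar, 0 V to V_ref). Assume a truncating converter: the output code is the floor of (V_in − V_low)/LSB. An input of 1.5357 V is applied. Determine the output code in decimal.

With 32768 levels over 2.5 V, one step is 76.29 µV.
Input sits at 20128.727 steps above V_low.
So the output code is 20128.

code 20128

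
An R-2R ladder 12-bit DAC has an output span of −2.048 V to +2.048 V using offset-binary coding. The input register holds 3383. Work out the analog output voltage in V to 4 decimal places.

LSB = 4.096 V / 2^12 = 1.000 mV.
V_out = (−2.048) + 3383 × 0.001 V = 1.335 V.

1.3350 V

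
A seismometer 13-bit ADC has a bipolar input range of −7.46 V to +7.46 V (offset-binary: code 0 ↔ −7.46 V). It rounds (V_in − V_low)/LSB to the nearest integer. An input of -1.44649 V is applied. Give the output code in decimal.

code 3302

Full-scale span = 14.92 V; LSB = 14.92/2^13 = 1.821 mV.
(-1.44649 − (−7.46)) / 0.00182129 = 3301.788 LSBs.
round(3301.788) = 3302.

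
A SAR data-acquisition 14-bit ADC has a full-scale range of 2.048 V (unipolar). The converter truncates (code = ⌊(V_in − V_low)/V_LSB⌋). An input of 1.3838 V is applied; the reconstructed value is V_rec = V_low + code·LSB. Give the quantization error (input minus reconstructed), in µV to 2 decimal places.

One LSB is 2.048 V / 16384 = 125.00 µV.
Scaled input = 11070.4000 LSBs, so code = 11070.
Reconstructed: 1.38375 V.
Error = 1.3838 − 1.38375 = 5e-05 V = 50.00 µV.

50.00 µV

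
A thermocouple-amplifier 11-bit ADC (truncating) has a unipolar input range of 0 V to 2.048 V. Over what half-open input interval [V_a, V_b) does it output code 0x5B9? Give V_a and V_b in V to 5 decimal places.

[1.46500 V, 1.46600 V)

LSB = 2.048/2^11 = 1.000 mV.
Code 0x5B9 = 1465 decimal.
V_a = V_low + 1465·LSB = 1.465 V; V_b = V_low + 1466·LSB = 1.466 V.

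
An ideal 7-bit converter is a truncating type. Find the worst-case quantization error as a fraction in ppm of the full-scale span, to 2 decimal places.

7812.50 ppm

Truncating → worst-case error = 1 LSB = V_FS/2^7, so 1e+06/128 = 7812.5 ppm of full scale.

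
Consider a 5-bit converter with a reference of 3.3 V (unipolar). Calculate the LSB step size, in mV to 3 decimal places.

Full-scale span = 3.3 V.
LSB = 3.3 / 2^5 = 3.3 / 32 = 0.103125 V = 103.125 mV.

103.125 mV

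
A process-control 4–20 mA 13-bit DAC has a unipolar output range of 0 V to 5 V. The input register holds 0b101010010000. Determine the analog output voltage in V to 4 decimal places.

LSB = 5 V / 2^13 = 0.610 mV.
Code 0b101010010000 = 2704 decimal.
V_out = 0 + 2704 × 0.000610352 V = 1.65039 V.

1.6504 V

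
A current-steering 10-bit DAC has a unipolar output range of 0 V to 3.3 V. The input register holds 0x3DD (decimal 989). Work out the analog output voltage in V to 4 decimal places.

3.1872 V

LSB = 3.3 V / 2^10 = 3.223 mV.
Code 0x3DD = 989 decimal.
V_out = 0 + 989 × 0.00322266 V = 3.18721 V.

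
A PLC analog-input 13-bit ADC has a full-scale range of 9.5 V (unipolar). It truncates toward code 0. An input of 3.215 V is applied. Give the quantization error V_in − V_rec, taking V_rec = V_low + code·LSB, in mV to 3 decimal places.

LSB = 9.5/2^13 = 1.160 mV.
(3.215 − 0)/0.00115967 = 2772.3453; ⌊·⌋ gives code 2772.
Code 2772 maps back to 0 + 2772×0.00115967 V = 3.2145996 V.
Difference: 0.000400391 V → 0.400 mV.

0.400 mV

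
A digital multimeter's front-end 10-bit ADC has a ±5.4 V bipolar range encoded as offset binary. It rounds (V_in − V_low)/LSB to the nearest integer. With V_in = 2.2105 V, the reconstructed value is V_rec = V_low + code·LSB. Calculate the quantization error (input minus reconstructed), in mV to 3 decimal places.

One LSB is 10.8 V / 1024 = 10.547 mV.
(V_in − V_low)/LSB = (2.2105 − (−5.4))/0.0105469 = 721.5881 → code 722 (round).
Code 722 maps back to (−5.4) + 722×0.0105469 V = 2.2148438 V.
Difference: -0.00434375 V → -4.344 mV.

-4.344 mV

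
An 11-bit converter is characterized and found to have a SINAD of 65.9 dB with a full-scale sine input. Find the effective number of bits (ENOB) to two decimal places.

ENOB = (SINAD − 1.76) / 6.02 = (65.9 − 1.76)/6.02 = 10.654.

10.65 bits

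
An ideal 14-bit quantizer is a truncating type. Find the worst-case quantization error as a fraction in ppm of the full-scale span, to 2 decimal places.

Truncating → worst-case error = 1 LSB = V_FS/2^14, so 1e+06/16384 = 61.0352 ppm of full scale.

61.04 ppm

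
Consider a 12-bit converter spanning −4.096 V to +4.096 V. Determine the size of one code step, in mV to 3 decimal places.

Full-scale span = 8.192 V.
LSB = 8.192 / 2^12 = 8.192 / 4096 = 0.002 V = 2.000 mV.

2.000 mV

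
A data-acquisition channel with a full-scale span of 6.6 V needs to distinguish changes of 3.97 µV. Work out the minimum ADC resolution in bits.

21 bits

Number of steps required ≥ 6.6 V / 3.97 µV = 1662468.51.
Need 2^N ≥ 1662468.51; 2^20 = 1048576, 2^21 = 2097152.
Minimum N = 21.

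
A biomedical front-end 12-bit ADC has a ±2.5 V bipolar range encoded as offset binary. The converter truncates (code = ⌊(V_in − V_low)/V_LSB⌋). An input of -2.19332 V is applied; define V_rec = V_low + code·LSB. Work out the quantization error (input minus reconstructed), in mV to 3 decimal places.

0.284 mV

Step size: 5 V ÷ 2^12 = 1.221 mV.
(-2.19332 − (−2.5))/0.0012207 = 251.2323; ⌊·⌋ gives code 251.
V_rec = (−2.5) + 251·0.0012207 = -2.1936035 V.
Difference: 0.000283516 V → 0.284 mV.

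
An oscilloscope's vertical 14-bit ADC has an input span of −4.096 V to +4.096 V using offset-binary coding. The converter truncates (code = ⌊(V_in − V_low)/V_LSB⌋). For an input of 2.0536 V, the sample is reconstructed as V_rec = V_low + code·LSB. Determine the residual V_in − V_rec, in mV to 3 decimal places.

Step size: 8.192 V ÷ 2^14 = 0.500 mV.
(V_in − V_low)/LSB = (2.0536 − (−4.096))/0.0005 = 12299.2000 → code 12299 (floor).
Reconstructed: 2.0535 V.
Difference: 0.0001 V → 0.100 mV.

0.100 mV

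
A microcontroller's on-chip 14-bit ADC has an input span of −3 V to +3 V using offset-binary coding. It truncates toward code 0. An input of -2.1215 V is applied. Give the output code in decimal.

code 2398

LSB = 6 V / 16384 = 366.21 µV.
(V_in − V_low)/LSB = (-2.1215 − (−3)) / 0.000366211 = 2398.891.
⌊·⌋(2398.891) = 2398.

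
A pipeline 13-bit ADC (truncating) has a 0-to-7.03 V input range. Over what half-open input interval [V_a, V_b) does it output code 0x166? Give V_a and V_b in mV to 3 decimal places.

[307.219 mV, 308.077 mV)

LSB = 7.03/2^13 = 0.858 mV.
Code 0x166 = 358 decimal.
V_a = V_low + 358·LSB = 0.307219 V; V_b = V_low + 359·LSB = 0.308077 V.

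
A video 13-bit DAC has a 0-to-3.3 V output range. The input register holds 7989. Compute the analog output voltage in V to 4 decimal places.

3.2182 V

LSB = 3.3 V / 2^13 = 402.83 µV.
V_out = 0 + 7989 × 0.000402832 V = 3.21823 V.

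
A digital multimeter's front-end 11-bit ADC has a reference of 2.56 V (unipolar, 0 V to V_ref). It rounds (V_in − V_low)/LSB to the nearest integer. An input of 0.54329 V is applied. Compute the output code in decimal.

code 435

LSB = 2.56 V / 2048 = 1.250 mV.
Input sits at 434.632 steps above V_low.
Round → code 435.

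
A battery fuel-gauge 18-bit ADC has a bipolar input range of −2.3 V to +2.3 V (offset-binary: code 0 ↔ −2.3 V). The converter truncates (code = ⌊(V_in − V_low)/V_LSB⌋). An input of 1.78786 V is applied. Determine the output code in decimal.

Full-scale span = 4.6 V; LSB = 4.6/2^18 = 17.55 µV.
Input sits at 232958.255 steps above V_low.
Floor → code 232958.

code 232958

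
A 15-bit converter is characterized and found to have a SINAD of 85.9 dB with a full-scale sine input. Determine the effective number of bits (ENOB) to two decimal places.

13.98 bits

ENOB = (SINAD − 1.76) / 6.02 = (85.9 − 1.76)/6.02 = 13.977.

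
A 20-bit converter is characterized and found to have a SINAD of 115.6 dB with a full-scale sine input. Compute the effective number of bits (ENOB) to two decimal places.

18.91 bits

ENOB = (SINAD − 1.76) / 6.02 = (115.6 − 1.76)/6.02 = 18.910.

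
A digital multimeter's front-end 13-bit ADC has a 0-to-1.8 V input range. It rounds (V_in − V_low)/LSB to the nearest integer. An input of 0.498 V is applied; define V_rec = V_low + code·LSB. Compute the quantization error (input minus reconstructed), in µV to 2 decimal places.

99.61 µV

Step size: 1.8 V ÷ 2^13 = 219.73 µV.
Scaled input = 2266.4533 LSBs, so code = 2266.
Reconstructed: 0.49790039 V.
Error = 0.498 − 0.49790039 = 9.96094e-05 V = 99.61 µV.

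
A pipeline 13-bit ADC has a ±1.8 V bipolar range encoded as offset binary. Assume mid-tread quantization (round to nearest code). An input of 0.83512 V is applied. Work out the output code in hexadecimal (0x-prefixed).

LSB = 3.6 V / 8192 = 439.45 µV.
(V_in − V_low)/LSB = (0.83512 − (−1.8)) / 0.000439453 = 5996.362.
round(5996.362) = 5996.
In hexadecimal (0x-prefixed): 0x176C.

code 0x176C (decimal 5996)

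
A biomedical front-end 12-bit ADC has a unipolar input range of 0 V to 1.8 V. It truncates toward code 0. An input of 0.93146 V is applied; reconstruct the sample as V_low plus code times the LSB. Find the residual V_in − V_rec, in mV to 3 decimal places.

Step size: 1.8 V ÷ 2^12 = 439.45 µV.
(V_in − V_low)/LSB = (0.93146 − 0)/0.000439453 = 2119.5890 → code 2119 (floor).
Code 2119 maps back to 0 + 2119×0.000439453 V = 0.93120117 V.
Difference: 0.000258828 V → 0.259 mV.

0.259 mV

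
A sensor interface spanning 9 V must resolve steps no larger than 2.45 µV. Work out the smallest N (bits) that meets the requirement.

Number of steps required ≥ 9 V / 2.45 µV = 3673469.39.
Need 2^N ≥ 3673469.39; 2^21 = 2097152, 2^22 = 4194304.
Minimum N = 22.

22 bits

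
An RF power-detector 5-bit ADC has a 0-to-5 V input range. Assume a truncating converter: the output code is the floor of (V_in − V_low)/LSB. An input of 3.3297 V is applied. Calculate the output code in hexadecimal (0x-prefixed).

Full-scale span = 5 V; LSB = 5/2^5 = 156.250 mV.
(V_in − V_low)/LSB = (3.3297 − 0) / 0.15625 = 21.310.
Floor → code 21.
In hexadecimal (0x-prefixed): 0x15.

code 0x15 (decimal 21)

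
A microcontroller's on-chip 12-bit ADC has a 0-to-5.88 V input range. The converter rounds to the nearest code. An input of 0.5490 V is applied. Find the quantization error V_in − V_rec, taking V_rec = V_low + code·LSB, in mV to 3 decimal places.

LSB = 5.88/2^12 = 1.436 mV.
Scaled input = 382.4327 LSBs, so code = 382.
V_rec = 0 + 382·0.00143555 = 0.54837891 V.
Difference: 0.000621094 V → 0.621 mV.

0.621 mV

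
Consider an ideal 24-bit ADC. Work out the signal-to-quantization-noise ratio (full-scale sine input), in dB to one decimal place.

146.2 dB

SNR ≈ 6.02·N + 1.76 dB = 6.02·24 + 1.76 = 146.24 dB.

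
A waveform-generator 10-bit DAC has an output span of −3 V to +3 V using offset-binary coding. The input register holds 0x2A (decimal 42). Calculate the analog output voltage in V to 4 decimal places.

-2.7539 V

LSB = 6 V / 2^10 = 5.859 mV.
Code 0x2A = 42 decimal.
V_out = (−3) + 42 × 0.00585938 V = -2.75391 V.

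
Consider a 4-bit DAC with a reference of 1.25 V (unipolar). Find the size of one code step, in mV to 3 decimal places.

Full-scale span = 1.25 V.
LSB = 1.25 / 2^4 = 1.25 / 16 = 0.078125 V = 78.125 mV.

78.125 mV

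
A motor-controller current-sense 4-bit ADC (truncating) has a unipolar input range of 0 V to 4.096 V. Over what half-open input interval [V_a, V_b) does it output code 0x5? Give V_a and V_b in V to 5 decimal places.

LSB = 4.096/2^4 = 256.000 mV.
Code 0x5 = 5 decimal.
V_a = V_low + 5·LSB = 1.28 V; V_b = V_low + 6·LSB = 1.536 V.

[1.28000 V, 1.53600 V)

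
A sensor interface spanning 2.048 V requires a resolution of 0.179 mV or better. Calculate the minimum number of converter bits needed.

Number of steps required ≥ 2.048 V / 0.179 mV = 11441.34.
Need 2^N ≥ 11441.34; 2^13 = 8192, 2^14 = 16384.
Minimum N = 14.

14 bits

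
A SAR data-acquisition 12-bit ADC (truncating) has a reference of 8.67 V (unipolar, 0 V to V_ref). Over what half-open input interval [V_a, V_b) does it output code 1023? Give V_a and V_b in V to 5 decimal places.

[2.16538 V, 2.16750 V)

LSB = 8.67/2^12 = 2.117 mV.
V_a = V_low + 1023·LSB = 2.16538 V; V_b = V_low + 1024·LSB = 2.1675 V.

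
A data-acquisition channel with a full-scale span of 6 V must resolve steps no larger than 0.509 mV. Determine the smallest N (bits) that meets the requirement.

Number of steps required ≥ 6 V / 0.509 mV = 11787.82.
Need 2^N ≥ 11787.82; 2^13 = 8192, 2^14 = 16384.
Minimum N = 14.

14 bits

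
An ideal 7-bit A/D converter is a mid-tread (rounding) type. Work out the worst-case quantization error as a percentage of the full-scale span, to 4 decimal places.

0.3906 %

Rounding → worst-case error = ½ LSB = V_FS/2^8, so 100/256 = 0.390625 % of full scale.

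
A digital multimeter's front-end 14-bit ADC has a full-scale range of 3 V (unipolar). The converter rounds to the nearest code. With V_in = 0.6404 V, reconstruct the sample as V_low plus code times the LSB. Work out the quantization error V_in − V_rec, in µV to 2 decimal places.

80.18 µV

Step size: 3 V ÷ 2^14 = 183.11 µV.
(V_in − V_low)/LSB = (0.6404 − 0)/0.000183105 = 3497.4379 → code 3497 (round).
Code 3497 maps back to 0 + 3497×0.000183105 V = 0.64031982 V.
V_in − V_rec = 8.01758e-05 V = 80.18 µV.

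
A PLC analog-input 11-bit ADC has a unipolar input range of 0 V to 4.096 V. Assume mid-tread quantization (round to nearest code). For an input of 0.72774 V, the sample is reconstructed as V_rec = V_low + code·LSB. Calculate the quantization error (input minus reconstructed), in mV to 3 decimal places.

-0.260 mV

Step size: 4.096 V ÷ 2^11 = 2.000 mV.
(0.72774 − 0)/0.002 = 363.8700; round gives code 364.
Reconstructed: 0.728 V.
Difference: -0.00026 V → -0.260 mV.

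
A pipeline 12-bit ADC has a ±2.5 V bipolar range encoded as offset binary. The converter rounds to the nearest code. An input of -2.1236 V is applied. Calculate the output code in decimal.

Full-scale span = 5 V; LSB = 5/2^12 = 1.221 mV.
(-2.1236 − (−2.5)) / 0.0012207 = 308.347 LSBs.
So the output code is 308.

code 308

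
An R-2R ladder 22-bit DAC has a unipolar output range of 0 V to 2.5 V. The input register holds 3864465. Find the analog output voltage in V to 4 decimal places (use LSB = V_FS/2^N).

2.3034 V

LSB = 2.5 V / 2^22 = 0.60 µV.
V_out = 0 + 3864465 × 5.96046e-07 V = 2.3034 V.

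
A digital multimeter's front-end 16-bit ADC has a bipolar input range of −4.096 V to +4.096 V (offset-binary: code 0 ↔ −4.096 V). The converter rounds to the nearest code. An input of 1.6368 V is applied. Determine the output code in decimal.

Full-scale span = 8.192 V; LSB = 8.192/2^16 = 125.00 µV.
(V_in − V_low)/LSB = (1.6368 − (−4.096)) / 0.000125 = 45862.400.
round(45862.400) = 45862.

code 45862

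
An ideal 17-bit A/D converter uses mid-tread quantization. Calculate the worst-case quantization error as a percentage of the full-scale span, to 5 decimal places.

0.00038 %

Rounding → worst-case error = ½ LSB = V_FS/2^18, so 100/262144 = 0.00038147 % of full scale.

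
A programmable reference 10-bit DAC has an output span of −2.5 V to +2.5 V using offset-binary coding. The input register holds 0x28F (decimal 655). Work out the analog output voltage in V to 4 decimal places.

0.6982 V

LSB = 5 V / 2^10 = 4.883 mV.
Code 0x28F = 655 decimal.
V_out = (−2.5) + 655 × 0.00488281 V = 0.698242 V.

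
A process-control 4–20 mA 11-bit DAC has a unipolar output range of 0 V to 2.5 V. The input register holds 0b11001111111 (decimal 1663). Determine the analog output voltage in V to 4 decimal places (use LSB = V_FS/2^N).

2.0300 V

LSB = 2.5 V / 2^11 = 1.221 mV.
Code 0b11001111111 = 1663 decimal.
V_out = 0 + 1663 × 0.0012207 V = 2.03003 V.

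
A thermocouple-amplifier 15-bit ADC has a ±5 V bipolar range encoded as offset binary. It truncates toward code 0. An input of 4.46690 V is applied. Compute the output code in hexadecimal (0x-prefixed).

code 0x792D (decimal 31021)

Full-scale span = 10 V; LSB = 10/2^15 = 305.18 µV.
Input sits at 31021.138 steps above V_low.
Floor → code 31021.
In hexadecimal (0x-prefixed): 0x792D.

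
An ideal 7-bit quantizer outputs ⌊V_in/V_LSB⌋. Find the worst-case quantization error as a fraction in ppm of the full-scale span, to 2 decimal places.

7812.50 ppm

Truncating → worst-case error = 1 LSB = V_FS/2^7, so 1e+06/128 = 7812.5 ppm of full scale.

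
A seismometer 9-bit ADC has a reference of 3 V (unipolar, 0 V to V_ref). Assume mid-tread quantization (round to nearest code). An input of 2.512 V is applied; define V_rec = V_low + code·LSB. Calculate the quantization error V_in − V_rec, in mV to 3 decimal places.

-1.672 mV

One LSB is 3 V / 512 = 5.859 mV.
Scaled input = 428.7147 LSBs, so code = 429.
Code 429 maps back to 0 + 429×0.00585938 V = 2.5136719 V.
V_in − V_rec = -0.00167187 V = -1.672 mV.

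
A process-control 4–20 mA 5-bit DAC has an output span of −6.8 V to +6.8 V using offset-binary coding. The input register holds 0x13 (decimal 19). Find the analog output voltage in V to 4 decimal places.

LSB = 13.6 V / 2^5 = 425.000 mV.
Code 0x13 = 19 decimal.
V_out = (−6.8) + 19 × 0.425 V = 1.275 V.

1.2750 V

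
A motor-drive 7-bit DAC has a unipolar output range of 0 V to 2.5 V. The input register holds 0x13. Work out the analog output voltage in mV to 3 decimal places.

371.094 mV

LSB = 2.5 V / 2^7 = 19.531 mV.
Code 0x13 = 19 decimal.
V_out = 0 + 19 × 0.0195312 V = 0.371094 V.
= 371.094 mV.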